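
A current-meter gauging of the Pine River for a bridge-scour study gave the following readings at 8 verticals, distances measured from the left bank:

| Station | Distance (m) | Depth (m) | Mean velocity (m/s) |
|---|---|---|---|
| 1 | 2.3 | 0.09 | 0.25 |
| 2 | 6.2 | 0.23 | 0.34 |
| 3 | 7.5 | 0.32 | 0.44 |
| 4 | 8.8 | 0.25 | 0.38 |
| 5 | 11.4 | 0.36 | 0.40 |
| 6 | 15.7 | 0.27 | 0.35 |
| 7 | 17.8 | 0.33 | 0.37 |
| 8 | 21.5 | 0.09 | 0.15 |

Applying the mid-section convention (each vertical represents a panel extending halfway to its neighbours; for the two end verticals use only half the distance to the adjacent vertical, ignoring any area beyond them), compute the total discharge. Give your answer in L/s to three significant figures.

w_1 = (6.2 − 2.3)/2 = 1.95 m; q_1 = 0.25 × 0.09 × 1.95 = 0.04388 m³/s
w_2 = (7.5 − 2.3)/2 = 2.6 m; q_2 = 0.34 × 0.23 × 2.6 = 0.2033 m³/s
w_3 = (8.8 − 6.2)/2 = 1.3 m; q_3 = 0.44 × 0.32 × 1.3 = 0.1830 m³/s
w_4 = (11.4 − 7.5)/2 = 1.95 m; q_4 = 0.38 × 0.25 × 1.95 = 0.1853 m³/s
w_5 = (15.7 − 8.8)/2 = 3.45 m; q_5 = 0.40 × 0.36 × 3.45 = 0.4968 m³/s
w_6 = (17.8 − 11.4)/2 = 3.2 m; q_6 = 0.35 × 0.27 × 3.2 = 0.3024 m³/s
w_7 = (21.5 − 15.7)/2 = 2.9 m; q_7 = 0.37 × 0.33 × 2.9 = 0.3541 m³/s
w_8 = (21.5 − 17.8)/2 = 1.85 m; q_8 = 0.15 × 0.09 × 1.85 = 0.02498 m³/s
Q = Σ qᵢ = 1.794 m³/s
= 1.794 × 1000 = 1794 L/s

1790 L/s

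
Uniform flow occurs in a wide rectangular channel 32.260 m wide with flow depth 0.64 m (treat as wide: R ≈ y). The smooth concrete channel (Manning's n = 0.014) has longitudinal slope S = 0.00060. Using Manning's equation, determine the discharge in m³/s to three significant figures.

26.8 m³/s

A = b·y = 32.260 × 0.64 = 20.65 m²
Wide channel: R ≈ y = 0.64 m
Q = (1/n)·A·R^(2/3)·S^(1/2) = (1/0.014) × 20.65 × 0.6400^(2/3) × 0.00060^(1/2) = 26.83 m³/s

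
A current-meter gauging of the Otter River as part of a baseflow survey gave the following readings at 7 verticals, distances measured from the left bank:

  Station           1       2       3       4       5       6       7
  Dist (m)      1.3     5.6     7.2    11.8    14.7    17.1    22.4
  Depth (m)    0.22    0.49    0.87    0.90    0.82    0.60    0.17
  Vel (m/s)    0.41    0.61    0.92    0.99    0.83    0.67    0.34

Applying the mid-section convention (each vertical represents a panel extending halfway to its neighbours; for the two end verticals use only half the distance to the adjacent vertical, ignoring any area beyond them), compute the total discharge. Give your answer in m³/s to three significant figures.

w_1 = (5.6 − 1.3)/2 = 2.15 m; q_1 = 0.41 × 0.22 × 2.15 = 0.1939 m³/s
w_2 = (7.2 − 1.3)/2 = 2.95 m; q_2 = 0.61 × 0.49 × 2.95 = 0.8818 m³/s
w_3 = (11.8 − 5.6)/2 = 3.1 m; q_3 = 0.92 × 0.87 × 3.1 = 2.481 m³/s
w_4 = (14.7 − 7.2)/2 = 3.75 m; q_4 = 0.99 × 0.90 × 3.75 = 3.341 m³/s
w_5 = (17.1 − 11.8)/2 = 2.65 m; q_5 = 0.83 × 0.82 × 2.65 = 1.804 m³/s
w_6 = (22.4 − 14.7)/2 = 3.85 m; q_6 = 0.67 × 0.60 × 3.85 = 1.548 m³/s
w_7 = (22.4 − 17.1)/2 = 2.65 m; q_7 = 0.34 × 0.17 × 2.65 = 0.1532 m³/s
Q = Σ qᵢ = 10.40 m³/s

10.4 m³/s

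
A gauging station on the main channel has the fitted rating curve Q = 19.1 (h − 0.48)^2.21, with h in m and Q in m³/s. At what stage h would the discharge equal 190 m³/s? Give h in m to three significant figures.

h − h₀ = (Q/C)^(1/b) = (190/19.1)^(1/2.21) = 2.828 m
h = 0.48 + 2.828 = 3.308 m

3.31 m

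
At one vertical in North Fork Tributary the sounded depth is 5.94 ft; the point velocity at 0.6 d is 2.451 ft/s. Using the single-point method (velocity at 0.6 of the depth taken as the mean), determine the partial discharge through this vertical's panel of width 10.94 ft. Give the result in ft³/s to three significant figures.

159 ft³/s

v̄ = v₀.₆ = 2.451 ft/s
q = v̄ × d × w = 2.451 × 5.94 × 10.94 = 159.3 ft³/s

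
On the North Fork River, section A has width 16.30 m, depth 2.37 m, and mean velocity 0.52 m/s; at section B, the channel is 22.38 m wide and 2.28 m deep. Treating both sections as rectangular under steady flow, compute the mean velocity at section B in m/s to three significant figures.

0.394 m/s

Q = A₁V₁ = (16.30×2.37) × 0.52 = 20.09 m³/s
A₂ = 22.38 × 2.28 = 51.03 m²
V₂ = Q/A₂ = 20.09/51.03 = 0.3937 m/s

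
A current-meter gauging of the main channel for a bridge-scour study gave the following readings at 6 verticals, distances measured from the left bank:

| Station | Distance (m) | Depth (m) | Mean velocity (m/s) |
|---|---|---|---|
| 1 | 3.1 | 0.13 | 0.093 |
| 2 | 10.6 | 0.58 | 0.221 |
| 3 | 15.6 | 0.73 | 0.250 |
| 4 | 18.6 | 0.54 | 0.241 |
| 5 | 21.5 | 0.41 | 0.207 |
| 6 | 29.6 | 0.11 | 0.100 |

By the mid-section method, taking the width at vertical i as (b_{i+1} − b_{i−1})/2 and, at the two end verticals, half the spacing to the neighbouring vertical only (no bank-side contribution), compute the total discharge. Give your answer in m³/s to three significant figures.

w_1 = (10.6 − 3.1)/2 = 3.75 m; q_1 = 0.093 × 0.13 × 3.75 = 0.04534 m³/s
w_2 = (15.6 − 3.1)/2 = 6.25 m; q_2 = 0.221 × 0.58 × 6.25 = 0.8011 m³/s
w_3 = (18.6 − 10.6)/2 = 4 m; q_3 = 0.250 × 0.73 × 4 = 0.7300 m³/s
w_4 = (21.5 − 15.6)/2 = 2.95 m; q_4 = 0.241 × 0.54 × 2.95 = 0.3839 m³/s
w_5 = (29.6 − 18.6)/2 = 5.5 m; q_5 = 0.207 × 0.41 × 5.5 = 0.4668 m³/s
w_6 = (29.6 − 21.5)/2 = 4.05 m; q_6 = 0.100 × 0.11 × 4.05 = 0.04455 m³/s
Q = Σ qᵢ = 2.472 m³/s

2.47 m³/s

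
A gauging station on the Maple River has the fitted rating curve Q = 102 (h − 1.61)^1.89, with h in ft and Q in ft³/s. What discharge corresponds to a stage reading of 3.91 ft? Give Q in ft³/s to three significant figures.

Q = 102 × (3.91 − 1.61)^1.89 = 102 × 2.3^1.89 = 492.3 ft³/s

492 ft³/s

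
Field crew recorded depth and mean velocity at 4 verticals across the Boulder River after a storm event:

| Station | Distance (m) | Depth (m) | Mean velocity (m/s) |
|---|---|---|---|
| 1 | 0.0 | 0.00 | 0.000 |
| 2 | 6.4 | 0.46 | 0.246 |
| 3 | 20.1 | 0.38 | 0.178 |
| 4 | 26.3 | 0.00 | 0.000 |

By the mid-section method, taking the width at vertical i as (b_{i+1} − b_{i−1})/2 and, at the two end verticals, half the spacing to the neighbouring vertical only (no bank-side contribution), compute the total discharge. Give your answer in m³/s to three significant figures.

1.81 m³/s

w_2 = (20.1 − 0.0)/2 = 10.05 m; q_2 = 0.246 × 0.46 × 10.05 = 1.137 m³/s
w_3 = (26.3 − 6.4)/2 = 9.95 m; q_3 = 0.178 × 0.38 × 9.95 = 0.6730 m³/s
Stations 1, 4 contribute zero (depth or velocity is 0).
Q = Σ qᵢ = 1.810 m³/s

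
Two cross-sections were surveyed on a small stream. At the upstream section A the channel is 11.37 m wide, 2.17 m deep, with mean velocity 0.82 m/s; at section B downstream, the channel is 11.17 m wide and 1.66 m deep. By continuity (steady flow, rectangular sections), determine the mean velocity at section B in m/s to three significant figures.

Q = A₁V₁ = (11.37×2.17) × 0.82 = 20.23 m³/s
A₂ = 11.17 × 1.66 = 18.54 m²
V₂ = Q/A₂ = 20.23/18.54 = 1.091 m/s

1.09 m/s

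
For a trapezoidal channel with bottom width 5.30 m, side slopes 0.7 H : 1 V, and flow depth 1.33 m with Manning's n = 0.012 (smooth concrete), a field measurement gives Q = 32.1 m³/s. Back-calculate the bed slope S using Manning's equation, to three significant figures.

A = (b + z·y)·y = (5.30 + 0.7×1.33)×1.33 = 8.287 m²
P = b + 2y√(1+z²) = 5.30 + 2×1.33×√(1+0.7²) = 8.547 m
R = A/P = 8.287/8.547 = 0.9696 m
S = (Q·n / (1·A·R^(2/3)))² = (32.1×0.012 / (1×8.287×0.9796))² = 0.002251

0.00225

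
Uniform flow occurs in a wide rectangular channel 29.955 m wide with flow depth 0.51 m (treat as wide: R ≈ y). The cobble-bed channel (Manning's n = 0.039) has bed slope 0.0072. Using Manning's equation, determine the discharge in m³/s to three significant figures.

21.2 m³/s

A = b·y = 29.955 × 0.51 = 15.28 m²
Wide channel: R ≈ y = 0.51 m
Q = (1/n)·A·R^(2/3)·S^(1/2) = (1/0.039) × 15.28 × 0.5100^(2/3) × 0.0072^(1/2) = 21.22 m³/s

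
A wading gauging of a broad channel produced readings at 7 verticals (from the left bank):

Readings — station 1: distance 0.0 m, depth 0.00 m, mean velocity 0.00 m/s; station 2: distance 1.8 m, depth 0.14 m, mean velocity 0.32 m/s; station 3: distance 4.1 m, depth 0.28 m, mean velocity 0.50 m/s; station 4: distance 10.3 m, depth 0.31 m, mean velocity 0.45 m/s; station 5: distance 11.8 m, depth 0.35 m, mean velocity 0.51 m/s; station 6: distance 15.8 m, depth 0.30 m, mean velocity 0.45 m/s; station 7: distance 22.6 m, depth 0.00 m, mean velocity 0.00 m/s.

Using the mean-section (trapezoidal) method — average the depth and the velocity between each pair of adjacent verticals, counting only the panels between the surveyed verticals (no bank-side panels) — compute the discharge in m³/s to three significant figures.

Panel 1-2: Δb = 1.8 m, d̄ = (0.00+0.14)/2 = 0.07, v̄ = (0.00+0.32)/2 = 0.16 → q = 1.8×0.07×0.16 = 0.02016 m³/s
Panel 2-3: Δb = 2.3 m, d̄ = (0.14+0.28)/2 = 0.21, v̄ = (0.32+0.50)/2 = 0.41 → q = 2.3×0.21×0.41 = 0.1980 m³/s
Panel 3-4: Δb = 6.2 m, d̄ = (0.28+0.31)/2 = 0.295, v̄ = (0.50+0.45)/2 = 0.475 → q = 6.2×0.295×0.475 = 0.8688 m³/s
Panel 4-5: Δb = 1.5 m, d̄ = (0.31+0.35)/2 = 0.33, v̄ = (0.45+0.51)/2 = 0.48 → q = 1.5×0.33×0.48 = 0.2376 m³/s
Panel 5-6: Δb = 4 m, d̄ = (0.35+0.30)/2 = 0.325, v̄ = (0.51+0.45)/2 = 0.48 → q = 4×0.325×0.48 = 0.6240 m³/s
Panel 6-7: Δb = 6.8 m, d̄ = (0.30+0.00)/2 = 0.15, v̄ = (0.45+0.00)/2 = 0.225 → q = 6.8×0.15×0.225 = 0.2295 m³/s
Q = Σ q = 2.178 m³/s

2.18 m³/s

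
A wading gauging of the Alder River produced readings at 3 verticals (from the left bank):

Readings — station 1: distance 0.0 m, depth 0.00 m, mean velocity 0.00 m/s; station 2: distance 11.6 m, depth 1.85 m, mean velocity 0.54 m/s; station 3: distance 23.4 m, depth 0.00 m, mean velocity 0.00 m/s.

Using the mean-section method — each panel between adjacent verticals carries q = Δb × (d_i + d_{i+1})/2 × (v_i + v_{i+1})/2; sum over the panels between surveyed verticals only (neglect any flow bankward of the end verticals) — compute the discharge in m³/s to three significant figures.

Panel 1-2: Δb = 11.6 m, d̄ = (0.00+1.85)/2 = 0.925, v̄ = (0.00+0.54)/2 = 0.27 → q = 11.6×0.925×0.27 = 2.897 m³/s
Panel 2-3: Δb = 11.8 m, d̄ = (1.85+0.00)/2 = 0.925, v̄ = (0.54+0.00)/2 = 0.27 → q = 11.8×0.925×0.27 = 2.947 m³/s
Q = Σ q = 5.844 m³/s

5.84 m³/s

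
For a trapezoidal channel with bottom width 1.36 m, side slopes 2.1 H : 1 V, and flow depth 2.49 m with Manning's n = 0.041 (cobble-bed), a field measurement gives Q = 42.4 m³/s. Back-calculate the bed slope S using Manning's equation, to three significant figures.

A = (b + z·y)·y = (1.36 + 2.1×2.49)×2.49 = 16.41 m²
P = b + 2y√(1+z²) = 1.36 + 2×2.49×√(1+2.1²) = 12.94 m
R = A/P = 16.41/12.94 = 1.268 m
S = (Q·n / (1·A·R^(2/3)))² = (42.4×0.041 / (1×16.41×1.171))² = 0.008184

0.00818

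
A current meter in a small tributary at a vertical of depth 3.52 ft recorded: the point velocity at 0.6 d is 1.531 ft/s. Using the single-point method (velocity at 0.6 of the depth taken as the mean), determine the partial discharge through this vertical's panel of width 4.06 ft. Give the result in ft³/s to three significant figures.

21.9 ft³/s

v̄ = v₀.₆ = 1.531 ft/s
q = v̄ × d × w = 1.531 × 3.52 × 4.06 = 21.88 ft³/s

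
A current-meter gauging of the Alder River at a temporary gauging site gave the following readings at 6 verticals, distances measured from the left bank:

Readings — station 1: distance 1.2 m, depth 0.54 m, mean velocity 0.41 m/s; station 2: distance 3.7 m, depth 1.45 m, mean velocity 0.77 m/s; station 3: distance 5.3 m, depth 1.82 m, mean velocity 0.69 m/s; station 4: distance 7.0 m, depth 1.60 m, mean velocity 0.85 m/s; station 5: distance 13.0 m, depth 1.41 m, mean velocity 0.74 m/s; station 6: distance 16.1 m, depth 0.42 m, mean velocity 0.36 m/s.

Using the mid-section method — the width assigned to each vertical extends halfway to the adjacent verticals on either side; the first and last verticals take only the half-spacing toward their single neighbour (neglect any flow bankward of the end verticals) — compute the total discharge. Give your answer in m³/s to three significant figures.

14.9 m³/s

w_1 = (3.7 − 1.2)/2 = 1.25 m; q_1 = 0.41 × 0.54 × 1.25 = 0.2768 m³/s
w_2 = (5.3 − 1.2)/2 = 2.05 m; q_2 = 0.77 × 1.45 × 2.05 = 2.289 m³/s
w_3 = (7.0 − 3.7)/2 = 1.65 m; q_3 = 0.69 × 1.82 × 1.65 = 2.072 m³/s
w_4 = (13.0 − 5.3)/2 = 3.85 m; q_4 = 0.85 × 1.60 × 3.85 = 5.236 m³/s
w_5 = (16.1 − 7.0)/2 = 4.55 m; q_5 = 0.74 × 1.41 × 4.55 = 4.747 m³/s
w_6 = (16.1 − 13.0)/2 = 1.55 m; q_6 = 0.36 × 0.42 × 1.55 = 0.2344 m³/s
Q = Σ qᵢ = 14.86 m³/s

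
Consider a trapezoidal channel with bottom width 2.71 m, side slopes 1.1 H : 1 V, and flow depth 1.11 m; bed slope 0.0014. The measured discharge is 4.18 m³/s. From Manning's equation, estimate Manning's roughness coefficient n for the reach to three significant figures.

A = (b + z·y)·y = (2.71 + 1.1×1.11)×1.11 = 4.363 m²
P = b + 2y√(1+z²) = 2.71 + 2×1.11×√(1+1.1²) = 6.010 m
R = A/P = 4.363/6.010 = 0.7260 m
n = (1/Q)·A·R^(2/3)·S^(1/2) = (1/4.18) × 4.363 × 0.8078 × 0.03742 = 0.03155

0.0316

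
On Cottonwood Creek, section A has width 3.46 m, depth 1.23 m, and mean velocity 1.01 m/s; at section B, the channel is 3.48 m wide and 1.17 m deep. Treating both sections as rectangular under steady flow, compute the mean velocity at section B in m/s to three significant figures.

Q = A₁V₁ = (3.46×1.23) × 1.01 = 4.298 m³/s
A₂ = 3.48 × 1.17 = 4.072 m²
V₂ = Q/A₂ = 4.298/4.072 = 1.056 m/s

1.06 m/s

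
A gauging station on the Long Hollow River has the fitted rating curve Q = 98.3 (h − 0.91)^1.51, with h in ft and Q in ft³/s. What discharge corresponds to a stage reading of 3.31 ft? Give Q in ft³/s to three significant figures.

Q = 98.3 × (3.31 − 0.91)^1.51 = 98.3 × 2.4^1.51 = 368.7 ft³/s

369 ft³/s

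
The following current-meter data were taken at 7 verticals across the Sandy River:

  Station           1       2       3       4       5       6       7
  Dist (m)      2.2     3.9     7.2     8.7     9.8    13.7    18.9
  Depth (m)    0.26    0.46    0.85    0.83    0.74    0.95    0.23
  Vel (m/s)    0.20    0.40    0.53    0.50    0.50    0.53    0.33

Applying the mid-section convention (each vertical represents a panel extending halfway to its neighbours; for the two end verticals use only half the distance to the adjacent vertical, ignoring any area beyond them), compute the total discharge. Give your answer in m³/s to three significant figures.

5.54 m³/s

w_1 = (3.9 − 2.2)/2 = 0.85 m; q_1 = 0.20 × 0.26 × 0.85 = 0.04420 m³/s
w_2 = (7.2 − 2.2)/2 = 2.5 m; q_2 = 0.40 × 0.46 × 2.5 = 0.4600 m³/s
w_3 = (8.7 − 3.9)/2 = 2.4 m; q_3 = 0.53 × 0.85 × 2.4 = 1.081 m³/s
w_4 = (9.8 − 7.2)/2 = 1.3 m; q_4 = 0.50 × 0.83 × 1.3 = 0.5395 m³/s
w_5 = (13.7 − 8.7)/2 = 2.5 m; q_5 = 0.50 × 0.74 × 2.5 = 0.9250 m³/s
w_6 = (18.9 − 9.8)/2 = 4.55 m; q_6 = 0.53 × 0.95 × 4.55 = 2.291 m³/s
w_7 = (18.9 − 13.7)/2 = 2.6 m; q_7 = 0.33 × 0.23 × 2.6 = 0.1973 m³/s
Q = Σ qᵢ = 5.538 m³/s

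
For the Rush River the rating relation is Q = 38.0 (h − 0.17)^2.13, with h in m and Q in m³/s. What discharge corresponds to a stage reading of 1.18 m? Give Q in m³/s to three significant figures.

38.8 m³/s

Q = 38.0 × (1.18 − 0.17)^2.13 = 38.0 × 1.01^2.13 = 38.81 m³/s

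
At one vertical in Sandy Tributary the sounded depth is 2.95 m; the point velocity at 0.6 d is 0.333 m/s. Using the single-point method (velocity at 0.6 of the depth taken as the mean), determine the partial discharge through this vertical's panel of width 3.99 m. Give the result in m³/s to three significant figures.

v̄ = v₀.₆ = 0.333 m/s
q = v̄ × d × w = 0.3330 × 2.95 × 3.99 = 3.920 m³/s

3.92 m³/s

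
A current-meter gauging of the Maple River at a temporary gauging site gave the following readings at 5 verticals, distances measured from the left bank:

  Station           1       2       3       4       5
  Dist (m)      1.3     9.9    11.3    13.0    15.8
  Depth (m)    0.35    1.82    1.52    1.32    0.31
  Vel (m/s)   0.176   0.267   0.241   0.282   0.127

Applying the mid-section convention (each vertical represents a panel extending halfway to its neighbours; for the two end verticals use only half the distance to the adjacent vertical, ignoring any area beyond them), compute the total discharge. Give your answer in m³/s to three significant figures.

w_1 = (9.9 − 1.3)/2 = 4.3 m; q_1 = 0.176 × 0.35 × 4.3 = 0.2649 m³/s
w_2 = (11.3 − 1.3)/2 = 5 m; q_2 = 0.267 × 1.82 × 5 = 2.430 m³/s
w_3 = (13.0 − 9.9)/2 = 1.55 m; q_3 = 0.241 × 1.52 × 1.55 = 0.5678 m³/s
w_4 = (15.8 − 11.3)/2 = 2.25 m; q_4 = 0.282 × 1.32 × 2.25 = 0.8375 m³/s
w_5 = (15.8 − 13.0)/2 = 1.4 m; q_5 = 0.127 × 0.31 × 1.4 = 0.05512 m³/s
Q = Σ qᵢ = 4.155 m³/s

4.16 m³/s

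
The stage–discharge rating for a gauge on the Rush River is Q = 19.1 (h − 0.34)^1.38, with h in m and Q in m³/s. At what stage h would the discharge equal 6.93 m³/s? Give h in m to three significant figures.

0.820 m

h − h₀ = (Q/C)^(1/b) = (6.93/19.1)^(1/1.38) = 0.4797 m
h = 0.34 + 0.4797 = 0.8197 m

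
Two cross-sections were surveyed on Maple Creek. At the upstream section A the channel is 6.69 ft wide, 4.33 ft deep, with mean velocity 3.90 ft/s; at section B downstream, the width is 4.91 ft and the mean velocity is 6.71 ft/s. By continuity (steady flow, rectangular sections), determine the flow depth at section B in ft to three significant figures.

Q = A₁V₁ = (6.69×4.33) × 3.90 = 113.0 ft³/s
d₂ = Q/(b₂ V₂) = 113.0/(4.91×6.71) = 3.429 ft

3.43 ft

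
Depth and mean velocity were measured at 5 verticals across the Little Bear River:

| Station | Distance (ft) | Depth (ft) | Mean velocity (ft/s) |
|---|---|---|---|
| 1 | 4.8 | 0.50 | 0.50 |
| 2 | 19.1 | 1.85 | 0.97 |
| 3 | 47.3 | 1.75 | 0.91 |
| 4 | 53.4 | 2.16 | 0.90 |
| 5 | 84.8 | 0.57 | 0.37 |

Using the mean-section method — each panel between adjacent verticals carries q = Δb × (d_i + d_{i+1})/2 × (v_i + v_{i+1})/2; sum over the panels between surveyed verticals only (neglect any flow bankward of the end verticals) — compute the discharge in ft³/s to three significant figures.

98.1 ft³/s

Panel 1-2: Δb = 14.3 ft, d̄ = (0.50+1.85)/2 = 1.175, v̄ = (0.50+0.97)/2 = 0.735 → q = 14.3×1.175×0.735 = 12.35 ft³/s
Panel 2-3: Δb = 28.2 ft, d̄ = (1.85+1.75)/2 = 1.8, v̄ = (0.97+0.91)/2 = 0.94 → q = 28.2×1.8×0.94 = 47.71 ft³/s
Panel 3-4: Δb = 6.1 ft, d̄ = (1.75+2.16)/2 = 1.955, v̄ = (0.91+0.90)/2 = 0.905 → q = 6.1×1.955×0.905 = 10.79 ft³/s
Panel 4-5: Δb = 31.4 ft, d̄ = (2.16+0.57)/2 = 1.365, v̄ = (0.90+0.37)/2 = 0.635 → q = 31.4×1.365×0.635 = 27.22 ft³/s
Q = Σ q = 98.07 ft³/s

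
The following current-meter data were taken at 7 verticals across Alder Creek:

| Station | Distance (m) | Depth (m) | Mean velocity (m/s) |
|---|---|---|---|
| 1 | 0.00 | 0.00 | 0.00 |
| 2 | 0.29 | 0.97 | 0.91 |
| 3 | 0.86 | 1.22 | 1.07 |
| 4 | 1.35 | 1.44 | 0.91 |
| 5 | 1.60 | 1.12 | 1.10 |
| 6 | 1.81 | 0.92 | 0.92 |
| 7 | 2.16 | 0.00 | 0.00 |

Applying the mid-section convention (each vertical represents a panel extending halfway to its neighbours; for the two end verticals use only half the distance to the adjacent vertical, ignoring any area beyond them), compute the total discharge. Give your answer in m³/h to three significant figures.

w_2 = (0.86 − 0.00)/2 = 0.43 m; q_2 = 0.91 × 0.97 × 0.43 = 0.3796 m³/s
w_3 = (1.35 − 0.29)/2 = 0.53 m; q_3 = 1.07 × 1.22 × 0.53 = 0.6919 m³/s
w_4 = (1.60 − 0.86)/2 = 0.37 m; q_4 = 0.91 × 1.44 × 0.37 = 0.4848 m³/s
w_5 = (1.81 − 1.35)/2 = 0.23 m; q_5 = 1.10 × 1.12 × 0.23 = 0.2834 m³/s
w_6 = (2.16 − 1.60)/2 = 0.28 m; q_6 = 0.92 × 0.92 × 0.28 = 0.2370 m³/s
Stations 1, 7 contribute zero (depth or velocity is 0).
Q = Σ qᵢ = 2.077 m³/s
= 2.077 × 3600 = 7476 m³/h

7480 m³/h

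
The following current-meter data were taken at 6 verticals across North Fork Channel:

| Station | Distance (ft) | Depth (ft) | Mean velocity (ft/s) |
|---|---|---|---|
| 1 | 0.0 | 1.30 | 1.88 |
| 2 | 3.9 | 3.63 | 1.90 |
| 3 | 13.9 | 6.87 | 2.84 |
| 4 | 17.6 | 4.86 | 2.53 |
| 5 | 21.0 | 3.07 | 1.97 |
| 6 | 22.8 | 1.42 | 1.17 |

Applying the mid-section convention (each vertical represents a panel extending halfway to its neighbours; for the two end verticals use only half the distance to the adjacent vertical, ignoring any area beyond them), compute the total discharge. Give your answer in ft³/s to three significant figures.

247 ft³/s

w_1 = (3.9 − 0.0)/2 = 1.95 ft; q_1 = 1.88 × 1.30 × 1.95 = 4.766 ft³/s
w_2 = (13.9 − 0.0)/2 = 6.95 ft; q_2 = 1.90 × 3.63 × 6.95 = 47.93 ft³/s
w_3 = (17.6 − 3.9)/2 = 6.85 ft; q_3 = 2.84 × 6.87 × 6.85 = 133.6 ft³/s
w_4 = (21.0 − 13.9)/2 = 3.55 ft; q_4 = 2.53 × 4.86 × 3.55 = 43.65 ft³/s
w_5 = (22.8 − 17.6)/2 = 2.6 ft; q_5 = 1.97 × 3.07 × 2.6 = 15.72 ft³/s
w_6 = (22.8 − 21.0)/2 = 0.9 ft; q_6 = 1.17 × 1.42 × 0.9 = 1.495 ft³/s
Q = Σ qᵢ = 247.2 ft³/s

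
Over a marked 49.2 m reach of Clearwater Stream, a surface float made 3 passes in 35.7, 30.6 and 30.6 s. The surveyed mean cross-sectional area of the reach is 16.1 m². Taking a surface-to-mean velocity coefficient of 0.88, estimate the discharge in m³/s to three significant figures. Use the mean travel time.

21.6 m³/s

t̄ = (35.7 + 30.6 + 30.6) / 3 = 32.3 s
v_surface = L / t̄ = 49.2 / 32.3 = 1.523 m/s
v_mean = 0.88 × 1.523 = 1.340 m/s
Q = A × v_mean = 16.1 × 1.340 = 21.58 m³/s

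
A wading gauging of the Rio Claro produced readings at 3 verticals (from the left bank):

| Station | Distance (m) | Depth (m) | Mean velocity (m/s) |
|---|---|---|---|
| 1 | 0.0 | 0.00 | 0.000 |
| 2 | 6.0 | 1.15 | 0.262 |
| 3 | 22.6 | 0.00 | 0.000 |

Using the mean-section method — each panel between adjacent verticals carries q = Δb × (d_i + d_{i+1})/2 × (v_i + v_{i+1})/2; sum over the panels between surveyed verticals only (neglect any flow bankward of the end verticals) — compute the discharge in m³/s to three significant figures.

Panel 1-2: Δb = 6 m, d̄ = (0.00+1.15)/2 = 0.575, v̄ = (0.000+0.262)/2 = 0.131 → q = 6×0.575×0.131 = 0.4520 m³/s
Panel 2-3: Δb = 16.6 m, d̄ = (1.15+0.00)/2 = 0.575, v̄ = (0.262+0.000)/2 = 0.131 → q = 16.6×0.575×0.131 = 1.250 m³/s
Q = Σ q = 1.702 m³/s

1.70 m³/s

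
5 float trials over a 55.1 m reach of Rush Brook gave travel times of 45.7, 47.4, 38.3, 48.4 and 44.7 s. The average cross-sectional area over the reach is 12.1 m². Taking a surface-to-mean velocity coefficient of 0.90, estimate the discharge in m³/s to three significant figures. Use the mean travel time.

13.4 m³/s

t̄ = (45.7 + 47.4 + 38.3 + 48.4 + 44.7) / 5 = 44.9 s
v_surface = L / t̄ = 55.1 / 44.9 = 1.227 m/s
v_mean = 0.90 × 1.227 = 1.104 m/s
Q = A × v_mean = 12.1 × 1.104 = 13.36 m³/s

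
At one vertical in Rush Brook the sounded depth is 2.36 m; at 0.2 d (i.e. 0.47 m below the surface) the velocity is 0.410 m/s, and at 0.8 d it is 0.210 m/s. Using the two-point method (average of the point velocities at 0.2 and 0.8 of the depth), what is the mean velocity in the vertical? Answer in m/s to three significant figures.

0.310 m/s

v̄ = (0.410 + 0.210) / 2 = 0.3100 m/s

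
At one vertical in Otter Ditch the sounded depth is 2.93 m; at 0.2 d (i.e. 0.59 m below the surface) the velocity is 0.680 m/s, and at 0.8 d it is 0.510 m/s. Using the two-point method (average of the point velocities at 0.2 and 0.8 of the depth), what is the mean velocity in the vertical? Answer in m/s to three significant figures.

v̄ = (0.680 + 0.510) / 2 = 0.5950 m/s

0.595 m/s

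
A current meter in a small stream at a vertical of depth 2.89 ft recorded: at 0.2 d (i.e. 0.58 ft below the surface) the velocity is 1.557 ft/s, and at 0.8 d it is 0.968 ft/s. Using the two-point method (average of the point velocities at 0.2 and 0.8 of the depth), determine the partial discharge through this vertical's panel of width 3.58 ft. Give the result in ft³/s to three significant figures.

v̄ = (1.557 + 0.968) / 2 = 1.263 ft/s
q = v̄ × d × w = 1.263 × 2.89 × 3.58 = 13.06 ft³/s

13.1 ft³/s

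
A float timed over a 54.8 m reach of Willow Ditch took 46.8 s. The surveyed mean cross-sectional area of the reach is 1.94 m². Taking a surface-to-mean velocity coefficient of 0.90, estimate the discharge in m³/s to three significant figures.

2.04 m³/s

v_surface = L / t̄ = 54.8 / 46.8 = 1.171 m/s
v_mean = 0.90 × 1.171 = 1.054 m/s
Q = A × v_mean = 1.94 × 1.054 = 2.044 m³/s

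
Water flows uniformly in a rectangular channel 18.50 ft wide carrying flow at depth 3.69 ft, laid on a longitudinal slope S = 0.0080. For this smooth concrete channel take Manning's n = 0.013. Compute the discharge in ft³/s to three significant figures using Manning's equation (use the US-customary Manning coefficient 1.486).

A = b·y = 18.50 × 3.69 = 68.27 ft²
P = b + 2y = 18.50 + 2×3.69 = 25.88 ft
R = A/P = 68.27/25.88 = 2.638 ft
Q = (1.486/n)·A·R^(2/3)·S^(1/2) = (1.486/0.013) × 68.27 × 2.638^(2/3) × 0.0080^(1/2) = 1332 ft³/s

1330 ft³/s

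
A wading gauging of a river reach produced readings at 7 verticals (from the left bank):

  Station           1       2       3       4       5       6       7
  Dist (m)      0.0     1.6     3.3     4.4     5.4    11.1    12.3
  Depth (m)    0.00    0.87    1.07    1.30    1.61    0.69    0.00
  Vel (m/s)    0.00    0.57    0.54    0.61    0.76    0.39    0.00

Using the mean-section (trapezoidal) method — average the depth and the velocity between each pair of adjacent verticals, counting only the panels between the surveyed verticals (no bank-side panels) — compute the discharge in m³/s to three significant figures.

6.71 m³/s

Panel 1-2: Δb = 1.6 m, d̄ = (0.00+0.87)/2 = 0.435, v̄ = (0.00+0.57)/2 = 0.285 → q = 1.6×0.435×0.285 = 0.1984 m³/s
Panel 2-3: Δb = 1.7 m, d̄ = (0.87+1.07)/2 = 0.97, v̄ = (0.57+0.54)/2 = 0.555 → q = 1.7×0.97×0.555 = 0.9152 m³/s
Panel 3-4: Δb = 1.1 m, d̄ = (1.07+1.30)/2 = 1.185, v̄ = (0.54+0.61)/2 = 0.575 → q = 1.1×1.185×0.575 = 0.7495 m³/s
Panel 4-5: Δb = 1 m, d̄ = (1.30+1.61)/2 = 1.455, v̄ = (0.61+0.76)/2 = 0.685 → q = 1×1.455×0.685 = 0.9967 m³/s
Panel 5-6: Δb = 5.7 m, d̄ = (1.61+0.69)/2 = 1.15, v̄ = (0.76+0.39)/2 = 0.575 → q = 5.7×1.15×0.575 = 3.769 m³/s
Panel 6-7: Δb = 1.2 m, d̄ = (0.69+0.00)/2 = 0.345, v̄ = (0.39+0.00)/2 = 0.195 → q = 1.2×0.345×0.195 = 0.08073 m³/s
Q = Σ q = 6.710 m³/s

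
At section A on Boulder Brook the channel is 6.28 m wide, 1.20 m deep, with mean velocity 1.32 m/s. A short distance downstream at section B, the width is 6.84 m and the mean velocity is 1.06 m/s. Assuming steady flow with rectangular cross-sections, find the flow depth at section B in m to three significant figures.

Q = A₁V₁ = (6.28×1.20) × 1.32 = 9.948 m³/s
d₂ = Q/(b₂ V₂) = 9.948/(6.84×1.06) = 1.372 m

1.37 m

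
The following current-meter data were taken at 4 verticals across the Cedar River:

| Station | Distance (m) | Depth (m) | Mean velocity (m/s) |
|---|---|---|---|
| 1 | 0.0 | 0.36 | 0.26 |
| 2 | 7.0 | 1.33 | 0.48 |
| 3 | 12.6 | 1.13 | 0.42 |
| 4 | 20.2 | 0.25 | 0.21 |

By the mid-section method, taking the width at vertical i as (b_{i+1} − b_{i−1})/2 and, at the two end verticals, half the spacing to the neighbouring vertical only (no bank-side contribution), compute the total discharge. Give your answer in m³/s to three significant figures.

7.68 m³/s

w_1 = (7.0 − 0.0)/2 = 3.5 m; q_1 = 0.26 × 0.36 × 3.5 = 0.3276 m³/s
w_2 = (12.6 − 0.0)/2 = 6.3 m; q_2 = 0.48 × 1.33 × 6.3 = 4.022 m³/s
w_3 = (20.2 − 7.0)/2 = 6.6 m; q_3 = 0.42 × 1.13 × 6.6 = 3.132 m³/s
w_4 = (20.2 − 12.6)/2 = 3.8 m; q_4 = 0.21 × 0.25 × 3.8 = 0.1995 m³/s
Q = Σ qᵢ = 7.681 m³/s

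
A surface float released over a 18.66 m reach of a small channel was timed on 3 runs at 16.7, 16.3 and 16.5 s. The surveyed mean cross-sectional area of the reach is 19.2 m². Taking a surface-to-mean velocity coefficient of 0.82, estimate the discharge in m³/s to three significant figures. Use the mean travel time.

t̄ = (16.7 + 16.3 + 16.5) / 3 = 16.5 s
v_surface = L / t̄ = 18.66 / 16.5 = 1.131 m/s
v_mean = 0.82 × 1.131 = 0.9273 m/s
Q = A × v_mean = 19.2 × 0.9273 = 17.81 m³/s

17.8 m³/s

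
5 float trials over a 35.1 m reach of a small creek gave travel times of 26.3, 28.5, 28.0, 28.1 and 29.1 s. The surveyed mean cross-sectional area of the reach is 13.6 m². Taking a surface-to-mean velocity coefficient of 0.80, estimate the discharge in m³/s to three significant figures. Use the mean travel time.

13.6 m³/s

t̄ = (26.3 + 28.5 + 28.0 + 28.1 + 29.1) / 5 = 28 s
v_surface = L / t̄ = 35.1 / 28 = 1.254 m/s
v_mean = 0.80 × 1.254 = 1.003 m/s
Q = A × v_mean = 13.6 × 1.003 = 13.64 m³/s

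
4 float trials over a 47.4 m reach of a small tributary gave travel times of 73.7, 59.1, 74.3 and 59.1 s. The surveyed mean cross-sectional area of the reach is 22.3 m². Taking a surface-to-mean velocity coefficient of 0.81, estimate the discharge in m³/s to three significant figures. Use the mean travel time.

t̄ = (73.7 + 59.1 + 74.3 + 59.1) / 4 = 66.55 s
v_surface = L / t̄ = 47.4 / 66.55 = 0.7122 m/s
v_mean = 0.81 × 0.7122 = 0.5769 m/s
Q = A × v_mean = 22.3 × 0.5769 = 12.87 m³/s

12.9 m³/s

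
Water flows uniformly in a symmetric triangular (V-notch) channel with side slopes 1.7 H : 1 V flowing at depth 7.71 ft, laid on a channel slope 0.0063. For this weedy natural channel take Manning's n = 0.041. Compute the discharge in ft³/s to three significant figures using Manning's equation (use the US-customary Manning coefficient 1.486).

647 ft³/s

A = z·y² = 1.7×7.71² = 101.1 ft²
P = 2y√(1+z²) = 2×7.71×√(1+1.7²) = 30.41 ft
R = A/P = 101.1/30.41 = 3.323 ft
Q = (1.486/n)·A·R^(2/3)·S^(1/2) = (1.486/0.041) × 101.1 × 3.323^(2/3) × 0.0063^(1/2) = 647.3 ft³/s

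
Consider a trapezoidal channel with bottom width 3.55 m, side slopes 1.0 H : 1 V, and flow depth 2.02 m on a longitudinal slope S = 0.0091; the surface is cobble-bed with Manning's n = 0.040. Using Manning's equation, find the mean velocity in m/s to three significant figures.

2.71 m/s

A = (b + z·y)·y = (3.55 + 1.0×2.02)×2.02 = 11.25 m²
P = b + 2y√(1+z²) = 3.55 + 2×2.02×√(1+1.0²) = 9.263 m
R = A/P = 11.25/9.263 = 1.215 m
Q = (1/n)·A·R^(2/3)·S^(1/2) = (1/0.040) × 11.25 × 1.215^(2/3) × 0.0091^(1/2) = 30.55 m³/s
V = Q/A = 30.55/11.25 = 2.715 m/s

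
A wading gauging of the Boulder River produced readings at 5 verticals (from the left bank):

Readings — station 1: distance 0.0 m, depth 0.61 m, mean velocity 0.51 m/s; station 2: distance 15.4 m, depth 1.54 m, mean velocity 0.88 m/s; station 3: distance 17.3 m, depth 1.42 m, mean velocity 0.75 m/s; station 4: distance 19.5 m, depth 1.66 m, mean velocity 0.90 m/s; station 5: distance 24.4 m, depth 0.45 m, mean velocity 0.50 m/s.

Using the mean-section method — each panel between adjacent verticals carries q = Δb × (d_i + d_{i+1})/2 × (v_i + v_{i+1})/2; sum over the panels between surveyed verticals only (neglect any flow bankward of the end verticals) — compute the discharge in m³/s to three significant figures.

20.2 m³/s

Panel 1-2: Δb = 15.4 m, d̄ = (0.61+1.54)/2 = 1.075, v̄ = (0.51+0.88)/2 = 0.695 → q = 15.4×1.075×0.695 = 11.51 m³/s
Panel 2-3: Δb = 1.9 m, d̄ = (1.54+1.42)/2 = 1.48, v̄ = (0.88+0.75)/2 = 0.815 → q = 1.9×1.48×0.815 = 2.292 m³/s
Panel 3-4: Δb = 2.2 m, d̄ = (1.42+1.66)/2 = 1.54, v̄ = (0.75+0.90)/2 = 0.825 → q = 2.2×1.54×0.825 = 2.795 m³/s
Panel 4-5: Δb = 4.9 m, d̄ = (1.66+0.45)/2 = 1.055, v̄ = (0.90+0.50)/2 = 0.7 → q = 4.9×1.055×0.7 = 3.619 m³/s
Q = Σ q = 20.21 m³/s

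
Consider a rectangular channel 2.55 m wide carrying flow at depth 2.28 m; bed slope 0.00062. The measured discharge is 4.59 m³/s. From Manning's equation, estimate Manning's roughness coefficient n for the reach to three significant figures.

0.0276

A = b·y = 2.55 × 2.28 = 5.814 m²
P = b + 2y = 2.55 + 2×2.28 = 7.110 m
R = A/P = 5.814/7.110 = 0.8177 m
n = (1/Q)·A·R^(2/3)·S^(1/2) = (1/4.59) × 5.814 × 0.8745 × 0.02490 = 0.02758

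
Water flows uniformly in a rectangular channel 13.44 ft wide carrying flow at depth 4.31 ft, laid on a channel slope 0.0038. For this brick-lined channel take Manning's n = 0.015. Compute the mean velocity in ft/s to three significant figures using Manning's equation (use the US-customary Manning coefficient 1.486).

11.6 ft/s

A = b·y = 13.44 × 4.31 = 57.93 ft²
P = b + 2y = 13.44 + 2×4.31 = 22.06 ft
R = A/P = 57.93/22.06 = 2.626 ft
Q = (1.486/n)·A·R^(2/3)·S^(1/2) = (1.486/0.015) × 57.93 × 2.626^(2/3) × 0.0038^(1/2) = 673.3 ft³/s
V = Q/A = 673.3/57.93 = 11.62 ft/s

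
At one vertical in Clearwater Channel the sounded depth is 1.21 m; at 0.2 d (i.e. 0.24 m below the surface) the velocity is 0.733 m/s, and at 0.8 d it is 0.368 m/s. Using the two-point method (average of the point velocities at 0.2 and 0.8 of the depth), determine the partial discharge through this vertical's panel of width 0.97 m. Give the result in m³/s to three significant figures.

v̄ = (0.733 + 0.368) / 2 = 0.5505 m/s
q = v̄ × d × w = 0.5505 × 1.21 × 0.97 = 0.6461 m³/s

0.646 m³/s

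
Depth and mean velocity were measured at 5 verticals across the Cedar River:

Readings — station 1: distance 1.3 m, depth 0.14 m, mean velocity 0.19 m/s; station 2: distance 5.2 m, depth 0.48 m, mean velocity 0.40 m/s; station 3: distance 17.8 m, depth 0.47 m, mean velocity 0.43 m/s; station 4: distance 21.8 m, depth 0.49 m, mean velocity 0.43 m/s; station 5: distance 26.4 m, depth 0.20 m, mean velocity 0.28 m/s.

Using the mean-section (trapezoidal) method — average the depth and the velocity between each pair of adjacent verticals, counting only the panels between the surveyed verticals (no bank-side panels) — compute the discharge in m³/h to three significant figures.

15200 m³/h

Panel 1-2: Δb = 3.9 m, d̄ = (0.14+0.48)/2 = 0.31, v̄ = (0.19+0.40)/2 = 0.295 → q = 3.9×0.31×0.295 = 0.3567 m³/s
Panel 2-3: Δb = 12.6 m, d̄ = (0.48+0.47)/2 = 0.475, v̄ = (0.40+0.43)/2 = 0.415 → q = 12.6×0.475×0.415 = 2.484 m³/s
Panel 3-4: Δb = 4 m, d̄ = (0.47+0.49)/2 = 0.48, v̄ = (0.43+0.43)/2 = 0.43 → q = 4×0.48×0.43 = 0.8256 m³/s
Panel 4-5: Δb = 4.6 m, d̄ = (0.49+0.20)/2 = 0.345, v̄ = (0.43+0.28)/2 = 0.355 → q = 4.6×0.345×0.355 = 0.5634 m³/s
Q = Σ q = 4.229 m³/s
= 4.229 × 3600 = 15230 m³/h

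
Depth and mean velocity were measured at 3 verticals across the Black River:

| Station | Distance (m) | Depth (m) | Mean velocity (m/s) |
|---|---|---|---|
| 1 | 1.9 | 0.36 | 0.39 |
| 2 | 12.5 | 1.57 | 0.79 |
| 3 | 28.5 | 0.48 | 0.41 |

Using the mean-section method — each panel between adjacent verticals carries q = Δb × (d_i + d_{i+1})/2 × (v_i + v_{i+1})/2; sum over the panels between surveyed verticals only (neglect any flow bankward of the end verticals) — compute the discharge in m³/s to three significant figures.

15.9 m³/s

Panel 1-2: Δb = 10.6 m, d̄ = (0.36+1.57)/2 = 0.965, v̄ = (0.39+0.79)/2 = 0.59 → q = 10.6×0.965×0.59 = 6.035 m³/s
Panel 2-3: Δb = 16 m, d̄ = (1.57+0.48)/2 = 1.025, v̄ = (0.79+0.41)/2 = 0.6 → q = 16×1.025×0.6 = 9.840 m³/s
Q = Σ q = 15.88 m³/s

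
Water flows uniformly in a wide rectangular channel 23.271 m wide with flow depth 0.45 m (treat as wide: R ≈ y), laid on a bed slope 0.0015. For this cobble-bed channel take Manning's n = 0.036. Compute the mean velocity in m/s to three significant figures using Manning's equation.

A = b·y = 23.271 × 0.45 = 10.47 m²
Wide channel: R ≈ y = 0.45 m
Q = (1/n)·A·R^(2/3)·S^(1/2) = (1/0.036) × 10.47 × 0.4500^(2/3) × 0.0015^(1/2) = 6.616 m³/s
V = Q/A = 6.616/10.47 = 0.6318 m/s

0.632 m/s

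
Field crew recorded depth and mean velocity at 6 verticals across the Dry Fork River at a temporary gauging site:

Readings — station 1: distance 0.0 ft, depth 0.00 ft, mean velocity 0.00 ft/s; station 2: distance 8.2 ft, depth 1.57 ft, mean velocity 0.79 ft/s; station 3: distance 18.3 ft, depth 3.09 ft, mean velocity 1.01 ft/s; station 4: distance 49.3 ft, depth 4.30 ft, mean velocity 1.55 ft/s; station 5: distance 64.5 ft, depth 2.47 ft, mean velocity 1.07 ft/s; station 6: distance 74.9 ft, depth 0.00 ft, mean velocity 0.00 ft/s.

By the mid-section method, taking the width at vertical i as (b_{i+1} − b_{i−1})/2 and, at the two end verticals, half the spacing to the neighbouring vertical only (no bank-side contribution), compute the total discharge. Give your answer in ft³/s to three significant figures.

w_2 = (18.3 − 0.0)/2 = 9.15 ft; q_2 = 0.79 × 1.57 × 9.15 = 11.35 ft³/s
w_3 = (49.3 − 8.2)/2 = 20.55 ft; q_3 = 1.01 × 3.09 × 20.55 = 64.13 ft³/s
w_4 = (64.5 − 18.3)/2 = 23.1 ft; q_4 = 1.55 × 4.30 × 23.1 = 154.0 ft³/s
w_5 = (74.9 − 49.3)/2 = 12.8 ft; q_5 = 1.07 × 2.47 × 12.8 = 33.83 ft³/s
Stations 1, 6 contribute zero (depth or velocity is 0).
Q = Σ qᵢ = 263.3 ft³/s

263 ft³/s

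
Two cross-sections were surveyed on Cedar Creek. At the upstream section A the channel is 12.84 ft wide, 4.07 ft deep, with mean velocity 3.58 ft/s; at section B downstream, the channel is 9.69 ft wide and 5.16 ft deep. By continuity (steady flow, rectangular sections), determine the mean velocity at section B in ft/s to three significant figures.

Q = A₁V₁ = (12.84×4.07) × 3.58 = 187.1 ft³/s
A₂ = 9.69 × 5.16 = 50.00 ft²
V₂ = Q/A₂ = 187.1/50.00 = 3.742 ft/s

3.74 ft/s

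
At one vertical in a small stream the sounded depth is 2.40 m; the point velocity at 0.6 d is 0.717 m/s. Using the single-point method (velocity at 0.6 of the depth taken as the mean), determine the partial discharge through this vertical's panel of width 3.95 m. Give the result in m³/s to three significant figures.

6.80 m³/s

v̄ = v₀.₆ = 0.717 m/s
q = v̄ × d × w = 0.7170 × 2.40 × 3.95 = 6.797 m³/s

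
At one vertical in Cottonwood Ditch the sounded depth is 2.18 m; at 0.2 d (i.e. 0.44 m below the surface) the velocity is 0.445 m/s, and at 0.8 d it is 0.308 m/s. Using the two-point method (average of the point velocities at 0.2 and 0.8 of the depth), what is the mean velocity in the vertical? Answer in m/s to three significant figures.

v̄ = (0.445 + 0.308) / 2 = 0.3765 m/s

0.377 m/s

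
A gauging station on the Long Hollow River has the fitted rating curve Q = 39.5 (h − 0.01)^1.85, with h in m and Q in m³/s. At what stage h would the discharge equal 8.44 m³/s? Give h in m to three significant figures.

0.444 m

h − h₀ = (Q/C)^(1/b) = (8.44/39.5)^(1/1.85) = 0.4342 m
h = 0.01 + 0.4342 = 0.4442 m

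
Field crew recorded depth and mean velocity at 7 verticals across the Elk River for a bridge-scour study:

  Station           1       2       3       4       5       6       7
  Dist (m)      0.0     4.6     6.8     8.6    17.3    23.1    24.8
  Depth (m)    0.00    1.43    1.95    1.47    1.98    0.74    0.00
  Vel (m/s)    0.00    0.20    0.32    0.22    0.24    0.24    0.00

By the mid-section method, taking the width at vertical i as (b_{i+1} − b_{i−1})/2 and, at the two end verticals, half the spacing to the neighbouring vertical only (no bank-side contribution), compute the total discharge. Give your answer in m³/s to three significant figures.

w_2 = (6.8 − 0.0)/2 = 3.4 m; q_2 = 0.20 × 1.43 × 3.4 = 0.9724 m³/s
w_3 = (8.6 − 4.6)/2 = 2 m; q_3 = 0.32 × 1.95 × 2 = 1.248 m³/s
w_4 = (17.3 − 6.8)/2 = 5.25 m; q_4 = 0.22 × 1.47 × 5.25 = 1.698 m³/s
w_5 = (23.1 − 8.6)/2 = 7.25 m; q_5 = 0.24 × 1.98 × 7.25 = 3.445 m³/s
w_6 = (24.8 − 17.3)/2 = 3.75 m; q_6 = 0.24 × 0.74 × 3.75 = 0.6660 m³/s
Stations 1, 7 contribute zero (depth or velocity is 0).
Q = Σ qᵢ = 8.029 m³/s

8.03 m³/s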